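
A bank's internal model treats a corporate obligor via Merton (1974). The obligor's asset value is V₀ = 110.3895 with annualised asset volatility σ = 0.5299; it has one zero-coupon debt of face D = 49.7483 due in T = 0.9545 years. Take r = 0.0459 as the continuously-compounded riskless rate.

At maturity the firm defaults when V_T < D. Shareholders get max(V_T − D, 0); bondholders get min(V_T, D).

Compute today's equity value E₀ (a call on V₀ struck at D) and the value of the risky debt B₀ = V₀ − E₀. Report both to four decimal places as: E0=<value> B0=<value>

d₁ = [ln(V₀/D) + (r + σ²/2)T] / (σ√T)
   = [ln(110.3895/49.7483) + (0.0459 + 0.5·0.5299²)·0.9545] / (0.5299·√0.9545)
   = [0.797039 + 0.177820] / 0.517704 = 1.883042
d₂ = d₁ − σ√T = 1.883042 − 0.517704 = 1.365338
N(d₁) = 0.970153,  N(d₂) = 0.913927,  e^(−rT) = 0.957134
E₀ = V₀·N(d₁) − D·e^(−rT)·N(d₂)
   = 110.3895·0.970153 − 49.7483·0.957134·0.913927 = 63.577321
B₀ = V₀ − E₀ = 110.3895 − 63.577321 = 46.812179

E0=63.5773 B0=46.8122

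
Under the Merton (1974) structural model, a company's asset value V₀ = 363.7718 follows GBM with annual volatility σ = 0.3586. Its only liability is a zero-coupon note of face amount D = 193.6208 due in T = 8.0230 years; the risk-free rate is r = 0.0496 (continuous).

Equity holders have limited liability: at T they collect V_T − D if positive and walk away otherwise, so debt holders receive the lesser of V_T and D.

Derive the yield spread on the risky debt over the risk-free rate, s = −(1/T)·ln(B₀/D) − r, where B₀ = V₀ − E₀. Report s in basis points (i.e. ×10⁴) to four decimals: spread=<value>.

d₁ = [ln(V₀/D) + (r + σ²/2)T] / (σ√T)
   = [ln(363.7718/193.6208) + (0.0496 + 0.5·0.3586²)·8.0230] / (0.3586·√8.0230)
   = [0.630625 + 0.913795] / 1.015731 = 1.520502
d₂ = d₁ − σ√T = 1.520502 − 1.015731 = 0.504771
N(d₁) = 0.935808,  N(d₂) = 0.693140,  e^(−rT) = 0.671702
E₀ = V₀·N(d₁) − D·e^(−rT)·N(d₂)
   = 363.7718·0.935808 − 193.6208·0.671702·0.693140 = 250.273755
B₀ = V₀ − E₀ = 363.7718 − 250.273755 = 113.498045
spread = −(1/T)·ln(B₀/D) − r = −(1/8.0230)·ln(113.498045/193.6208) − 0.0496 = 0.01697310
in basis points: 0.01697310 × 10⁴ = 169.7310 bp

spread=169.7310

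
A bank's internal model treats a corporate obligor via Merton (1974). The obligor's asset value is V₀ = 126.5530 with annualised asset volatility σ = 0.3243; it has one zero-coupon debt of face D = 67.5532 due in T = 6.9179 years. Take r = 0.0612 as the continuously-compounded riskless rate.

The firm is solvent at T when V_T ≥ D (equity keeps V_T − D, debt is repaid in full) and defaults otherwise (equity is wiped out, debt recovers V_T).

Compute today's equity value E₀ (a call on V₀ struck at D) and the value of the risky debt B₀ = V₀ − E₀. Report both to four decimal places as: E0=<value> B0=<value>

d₁ = [ln(V₀/D) + (r + σ²/2)T] / (σ√T)
   = [ln(126.5530/67.5532) + (0.0612 + 0.5·0.3243²)·6.9179] / (0.3243·√6.9179)
   = [0.627746 + 0.787155] / 0.852971 = 1.658792
d₂ = d₁ − σ√T = 1.658792 − 0.852971 = 0.805821
N(d₁) = 0.951421,  N(d₂) = 0.789827,  e^(−rT) = 0.654833
E₀ = V₀·N(d₁) − D·e^(−rT)·N(d₂)
   = 126.5530·0.951421 − 67.5532·0.654833·0.789827 = 85.466374
B₀ = V₀ − E₀ = 126.5530 − 85.466374 = 41.086626

E0=85.4664 B0=41.0866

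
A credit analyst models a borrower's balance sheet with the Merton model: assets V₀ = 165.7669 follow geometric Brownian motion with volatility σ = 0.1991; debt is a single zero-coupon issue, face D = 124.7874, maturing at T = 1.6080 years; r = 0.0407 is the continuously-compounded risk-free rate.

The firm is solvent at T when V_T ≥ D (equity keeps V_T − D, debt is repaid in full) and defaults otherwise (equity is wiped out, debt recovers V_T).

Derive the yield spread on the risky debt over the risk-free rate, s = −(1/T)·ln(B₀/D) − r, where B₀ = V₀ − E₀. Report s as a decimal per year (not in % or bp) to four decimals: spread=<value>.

spread=0.0071

d₁ = [ln(V₀/D) + (r + σ²/2)T] / (σ√T)
   = [ln(165.7669/124.7874) + (0.0407 + 0.5·0.1991²)·1.6080] / (0.1991·√1.6080)
   = [0.283971 + 0.097317] / 0.252473 = 1.510215
d₂ = d₁ − σ√T = 1.510215 − 0.252473 = 1.257742
N(d₁) = 0.934506,  N(d₂) = 0.895758,  e^(−rT) = 0.936650
E₀ = V₀·N(d₁) − D·e^(−rT)·N(d₂)
   = 165.7669·0.934506 − 124.7874·0.936650·0.895758 = 50.212078
B₀ = V₀ − E₀ = 165.7669 − 50.212078 = 115.554822
spread = −(1/T)·ln(B₀/D) − r = −(1/1.6080)·ln(115.554822/124.7874) − 0.0407 = 0.00710250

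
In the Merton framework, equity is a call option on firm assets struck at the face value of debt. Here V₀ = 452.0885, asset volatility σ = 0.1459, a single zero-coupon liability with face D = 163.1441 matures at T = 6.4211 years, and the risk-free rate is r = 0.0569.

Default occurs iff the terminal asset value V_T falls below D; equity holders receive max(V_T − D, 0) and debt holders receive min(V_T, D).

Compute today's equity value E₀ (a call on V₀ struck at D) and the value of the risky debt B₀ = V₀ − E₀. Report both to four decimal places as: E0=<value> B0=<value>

E0=338.8770 B0=113.2115

d₁ = [ln(V₀/D) + (r + σ²/2)T] / (σ√T)
   = [ln(452.0885/163.1441) + (0.0569 + 0.5·0.1459²)·6.4211] / (0.1459·√6.4211)
   = [1.019244 + 0.433703] / 0.369709 = 3.929975
d₂ = d₁ − σ√T = 3.929975 − 0.369709 = 3.560266
N(d₁) = 0.999958,  N(d₂) = 0.999815,  e^(−rT) = 0.693946
E₀ = V₀·N(d₁) − D·e^(−rT)·N(d₂)
   = 452.0885·0.999958 − 163.1441·0.693946·0.999815 = 338.877011
B₀ = V₀ − E₀ = 452.0885 − 338.877011 = 113.211489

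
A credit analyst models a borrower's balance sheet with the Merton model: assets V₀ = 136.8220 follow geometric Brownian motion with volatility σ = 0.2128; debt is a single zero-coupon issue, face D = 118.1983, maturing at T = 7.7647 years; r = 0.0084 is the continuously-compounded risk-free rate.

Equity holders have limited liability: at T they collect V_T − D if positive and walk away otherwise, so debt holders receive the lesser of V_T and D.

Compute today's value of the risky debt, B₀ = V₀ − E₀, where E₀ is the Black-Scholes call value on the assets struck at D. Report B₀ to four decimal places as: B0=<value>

B0=93.1644

d₁ = [ln(V₀/D) + (r + σ²/2)T] / (σ√T)
   = [ln(136.8220/118.1983) + (0.0084 + 0.5·0.2128²)·7.7647] / (0.2128·√7.7647)
   = [0.146317 + 0.241031] / 0.592972 = 0.653232
d₂ = d₁ − σ√T = 0.653232 − 0.592972 = 0.060261
N(d₁) = 0.743197,  N(d₂) = 0.524026,  e^(−rT) = 0.936858
E₀ = V₀·N(d₁) − D·e^(−rT)·N(d₂)
   = 136.8220·0.743197 − 118.1983·0.936858·0.524026 = 43.657633
B₀ = V₀ − E₀ = 136.8220 − 43.657633 = 93.164367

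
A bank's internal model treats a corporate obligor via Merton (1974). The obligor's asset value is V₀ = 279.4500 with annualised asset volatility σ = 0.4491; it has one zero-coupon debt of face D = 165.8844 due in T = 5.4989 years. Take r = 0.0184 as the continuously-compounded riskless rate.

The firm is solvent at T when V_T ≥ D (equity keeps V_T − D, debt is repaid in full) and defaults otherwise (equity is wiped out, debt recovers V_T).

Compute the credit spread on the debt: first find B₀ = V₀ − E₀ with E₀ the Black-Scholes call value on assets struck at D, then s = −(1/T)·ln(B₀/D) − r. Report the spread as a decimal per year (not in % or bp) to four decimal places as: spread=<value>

spread=0.0472

d₁ = [ln(V₀/D) + (r + σ²/2)T] / (σ√T)
   = [ln(279.4500/165.8844) + (0.0184 + 0.5·0.4491²)·5.4989] / (0.4491·√5.4989)
   = [0.521532 + 0.655719] / 1.053128 = 1.117862
d₂ = d₁ − σ√T = 1.117862 − 1.053128 = 0.064734
N(d₁) = 0.868187,  N(d₂) = 0.525807,  e^(−rT) = 0.903771
E₀ = V₀·N(d₁) − D·e^(−rT)·N(d₂)
   = 279.4500·0.868187 − 165.8844·0.903771·0.525807 = 163.785082
B₀ = V₀ − E₀ = 279.4500 − 163.785082 = 115.664918
spread = −(1/T)·ln(B₀/D) − r = −(1/5.4989)·ln(115.664918/165.8844) − 0.0184 = 0.04717562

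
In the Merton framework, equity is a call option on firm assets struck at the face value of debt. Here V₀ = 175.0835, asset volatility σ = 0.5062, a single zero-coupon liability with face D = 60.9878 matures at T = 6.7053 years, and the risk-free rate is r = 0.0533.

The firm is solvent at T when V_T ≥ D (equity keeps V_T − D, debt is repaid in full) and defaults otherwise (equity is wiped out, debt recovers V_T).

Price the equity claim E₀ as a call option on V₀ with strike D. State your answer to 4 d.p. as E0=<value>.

E0=139.5009

d₁ = [ln(V₀/D) + (r + σ²/2)T] / (σ√T)
   = [ln(175.0835/60.9878) + (0.0533 + 0.5·0.5062²)·6.7053] / (0.5062·√6.7053)
   = [1.054589 + 1.216470] / 1.310784 = 1.732596
d₂ = d₁ − σ√T = 1.732596 − 1.310784 = 0.421811
N(d₁) = 0.958416,  N(d₂) = 0.663419,  e^(−rT) = 0.699498
E₀ = V₀·N(d₁) − D·e^(−rT)·N(d₂)
   = 175.0835·0.958416 − 60.9878·0.699498·0.663419 = 139.500872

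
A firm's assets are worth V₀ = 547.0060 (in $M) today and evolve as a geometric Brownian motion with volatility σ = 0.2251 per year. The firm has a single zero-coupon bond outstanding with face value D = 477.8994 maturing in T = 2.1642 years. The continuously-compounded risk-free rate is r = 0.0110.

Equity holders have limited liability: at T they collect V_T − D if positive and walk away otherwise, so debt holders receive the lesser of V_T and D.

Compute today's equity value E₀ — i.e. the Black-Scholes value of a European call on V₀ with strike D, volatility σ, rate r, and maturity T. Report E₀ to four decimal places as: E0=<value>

E0=114.2654

d₁ = [ln(V₀/D) + (r + σ²/2)T] / (σ√T)
   = [ln(547.0060/477.8994) + (0.0110 + 0.5·0.2251²)·2.1642] / (0.2251·√2.1642)
   = [0.135060 + 0.078636] / 0.331150 = 0.645315
d₂ = d₁ − σ√T = 0.645315 − 0.331150 = 0.314165
N(d₁) = 0.740638,  N(d₂) = 0.623302,  e^(−rT) = 0.976475
E₀ = V₀·N(d₁) − D·e^(−rT)·N(d₂)
   = 547.0060·0.740638 − 477.8994·0.976475·0.623302 = 114.265435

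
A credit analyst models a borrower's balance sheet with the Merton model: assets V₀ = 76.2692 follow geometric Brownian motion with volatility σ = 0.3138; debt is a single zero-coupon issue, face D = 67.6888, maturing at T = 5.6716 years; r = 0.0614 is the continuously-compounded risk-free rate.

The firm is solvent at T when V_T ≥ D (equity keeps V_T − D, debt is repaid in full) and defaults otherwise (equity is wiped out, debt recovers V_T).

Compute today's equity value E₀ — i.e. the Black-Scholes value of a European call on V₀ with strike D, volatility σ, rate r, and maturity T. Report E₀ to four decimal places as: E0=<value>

d₁ = [ln(V₀/D) + (r + σ²/2)T] / (σ√T)
   = [ln(76.2692/67.6888) + (0.0614 + 0.5·0.3138²)·5.6716] / (0.3138·√5.6716)
   = [0.119348 + 0.627479] / 0.747319 = 0.999343
d₂ = d₁ − σ√T = 0.999343 − 0.747319 = 0.252024
N(d₁) = 0.841186,  N(d₂) = 0.599489,  e^(−rT) = 0.705932
E₀ = V₀·N(d₁) − D·e^(−rT)·N(d₂)
   = 76.2692·0.841186 − 67.6888·0.705932·0.599489 = 35.510765

E0=35.5108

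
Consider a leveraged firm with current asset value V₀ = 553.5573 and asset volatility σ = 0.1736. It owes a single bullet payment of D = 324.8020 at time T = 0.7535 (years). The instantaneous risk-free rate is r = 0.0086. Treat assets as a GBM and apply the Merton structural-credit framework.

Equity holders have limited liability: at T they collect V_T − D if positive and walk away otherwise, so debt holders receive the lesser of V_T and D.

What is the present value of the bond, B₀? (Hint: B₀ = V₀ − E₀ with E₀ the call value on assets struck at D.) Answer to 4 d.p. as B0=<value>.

d₁ = [ln(V₀/D) + (r + σ²/2)T] / (σ√T)
   = [ln(553.5573/324.8020) + (0.0086 + 0.5·0.1736²)·0.7535] / (0.1736·√0.7535)
   = [0.533150 + 0.017834] / 0.150692 = 3.656347
d₂ = d₁ − σ√T = 3.656347 − 0.150692 = 3.505655
N(d₁) = 0.999872,  N(d₂) = 0.999772,  e^(−rT) = 0.993541
E₀ = V₀·N(d₁) − D·e^(−rT)·N(d₂)
   = 553.5573·0.999872 − 324.8020·0.993541·0.999772 = 230.855929
B₀ = V₀ − E₀ = 553.5573 − 230.855929 = 322.701371

B0=322.7014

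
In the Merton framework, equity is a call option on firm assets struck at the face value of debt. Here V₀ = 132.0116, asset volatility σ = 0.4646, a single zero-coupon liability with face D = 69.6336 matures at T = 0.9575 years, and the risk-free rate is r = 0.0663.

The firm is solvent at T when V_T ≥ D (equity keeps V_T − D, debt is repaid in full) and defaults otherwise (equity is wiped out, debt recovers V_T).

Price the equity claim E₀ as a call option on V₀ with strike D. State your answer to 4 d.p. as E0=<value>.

E0=67.7521

d₁ = [ln(V₀/D) + (r + σ²/2)T] / (σ√T)
   = [ln(132.0116/69.6336) + (0.0663 + 0.5·0.4646²)·0.9575] / (0.4646·√0.9575)
   = [0.639643 + 0.166822] / 0.454620 = 1.773931
d₂ = d₁ − σ√T = 1.773931 − 0.454620 = 1.319311
N(d₁) = 0.961963,  N(d₂) = 0.906467,  e^(−rT) = 0.938491
E₀ = V₀·N(d₁) − D·e^(−rT)·N(d₂)
   = 132.0116·0.961963 − 69.6336·0.938491·0.906467 = 67.752147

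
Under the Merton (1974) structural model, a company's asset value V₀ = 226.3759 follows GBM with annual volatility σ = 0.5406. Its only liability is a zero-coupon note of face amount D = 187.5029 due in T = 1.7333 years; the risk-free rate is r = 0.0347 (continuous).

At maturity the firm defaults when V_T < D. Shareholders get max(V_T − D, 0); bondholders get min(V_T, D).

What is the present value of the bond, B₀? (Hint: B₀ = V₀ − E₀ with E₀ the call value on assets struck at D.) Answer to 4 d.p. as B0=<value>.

B0=142.2271

d₁ = [ln(V₀/D) + (r + σ²/2)T] / (σ√T)
   = [ln(226.3759/187.5029) + (0.0347 + 0.5·0.5406²)·1.7333] / (0.5406·√1.7333)
   = [0.188403 + 0.313423] / 0.711726 = 0.705082
d₂ = d₁ − σ√T = 0.705082 − 0.711726 = -0.006644
N(d₁) = 0.759620,  N(d₂) = 0.497349,  e^(−rT) = 0.941628
E₀ = V₀·N(d₁) − D·e^(−rT)·N(d₂)
   = 226.3759·0.759620 − 187.5029·0.941628·0.497349 = 84.148792
B₀ = V₀ − E₀ = 226.3759 − 84.148792 = 142.227108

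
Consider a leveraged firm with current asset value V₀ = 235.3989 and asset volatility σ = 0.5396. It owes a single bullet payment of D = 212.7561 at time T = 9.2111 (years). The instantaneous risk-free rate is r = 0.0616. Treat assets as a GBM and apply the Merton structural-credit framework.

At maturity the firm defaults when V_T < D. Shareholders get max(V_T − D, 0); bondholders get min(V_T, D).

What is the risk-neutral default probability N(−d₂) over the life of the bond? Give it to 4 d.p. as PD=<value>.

PD=0.6593

d₁ = [ln(V₀/D) + (r + σ²/2)T] / (σ√T)
   = [ln(235.3989/212.7561) + (0.0616 + 0.5·0.5396²)·9.2111] / (0.5396·√9.2111)
   = [0.101135 + 1.908393] / 1.637675 = 1.227062
d₂ = d₁ − σ√T = 1.227062 − 1.637675 = -0.410613
risk-neutral PD = N(−d₂) = N(0.410613) = 0.659322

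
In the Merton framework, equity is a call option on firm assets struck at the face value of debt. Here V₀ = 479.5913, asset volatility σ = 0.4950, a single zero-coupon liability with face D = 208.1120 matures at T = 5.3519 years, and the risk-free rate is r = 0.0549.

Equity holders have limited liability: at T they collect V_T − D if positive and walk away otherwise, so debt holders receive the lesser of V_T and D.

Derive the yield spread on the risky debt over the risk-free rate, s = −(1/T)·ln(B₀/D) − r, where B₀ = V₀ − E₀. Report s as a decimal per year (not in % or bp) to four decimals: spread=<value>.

spread=0.0316

d₁ = [ln(V₀/D) + (r + σ²/2)T] / (σ√T)
   = [ln(479.5913/208.1120) + (0.0549 + 0.5·0.4950²)·5.3519] / (0.4950·√5.3519)
   = [0.834858 + 0.949494] / 1.145142 = 1.558193
d₂ = d₁ − σ√T = 1.558193 − 1.145142 = 0.413052
N(d₁) = 0.940406,  N(d₂) = 0.660216,  e^(−rT) = 0.745411
E₀ = V₀·N(d₁) − D·e^(−rT)·N(d₂)
   = 479.5913·0.940406 − 208.1120·0.745411·0.660216 = 348.592076
B₀ = V₀ − E₀ = 479.5913 − 348.592076 = 130.999224
spread = −(1/T)·ln(B₀/D) − r = −(1/5.3519)·ln(130.999224/208.1120) − 0.0549 = 0.03158984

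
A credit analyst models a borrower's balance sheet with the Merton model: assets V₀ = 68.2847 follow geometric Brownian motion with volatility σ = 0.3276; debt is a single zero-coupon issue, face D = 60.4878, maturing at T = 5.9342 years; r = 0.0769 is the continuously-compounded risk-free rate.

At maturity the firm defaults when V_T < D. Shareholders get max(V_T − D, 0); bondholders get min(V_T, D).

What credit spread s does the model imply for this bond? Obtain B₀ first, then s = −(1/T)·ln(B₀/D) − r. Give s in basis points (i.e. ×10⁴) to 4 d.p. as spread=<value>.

spread=253.5721

d₁ = [ln(V₀/D) + (r + σ²/2)T] / (σ√T)
   = [ln(68.2847/60.4878) + (0.0769 + 0.5·0.3276²)·5.9342] / (0.3276·√5.9342)
   = [0.121244 + 0.774774] / 0.798041 = 1.122773
d₂ = d₁ − σ√T = 1.122773 − 0.798041 = 0.324732
N(d₁) = 0.869233,  N(d₂) = 0.627308,  e^(−rT) = 0.633598
E₀ = V₀·N(d₁) − D·e^(−rT)·N(d₂)
   = 68.2847·0.869233 − 60.4878·0.633598·0.627308 = 35.313748
B₀ = V₀ − E₀ = 68.2847 − 35.313748 = 32.970952
spread = −(1/T)·ln(B₀/D) − r = −(1/5.9342)·ln(32.970952/60.4878) − 0.0769 = 0.02535721
in basis points: 0.02535721 × 10⁴ = 253.5721 bp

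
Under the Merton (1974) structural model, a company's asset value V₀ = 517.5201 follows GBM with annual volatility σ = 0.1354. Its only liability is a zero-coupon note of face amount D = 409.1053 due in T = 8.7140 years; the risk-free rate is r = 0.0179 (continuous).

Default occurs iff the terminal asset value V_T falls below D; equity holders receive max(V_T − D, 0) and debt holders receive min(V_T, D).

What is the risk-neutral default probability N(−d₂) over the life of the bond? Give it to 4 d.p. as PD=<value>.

d₁ = [ln(V₀/D) + (r + σ²/2)T] / (σ√T)
   = [ln(517.5201/409.1053) + (0.0179 + 0.5·0.1354²)·8.7140] / (0.1354·√8.7140)
   = [0.235076 + 0.235858] / 0.399694 = 1.178237
d₂ = d₁ − σ√T = 1.178237 − 0.399694 = 0.778543
risk-neutral PD = N(−d₂) = N(-0.778543) = 0.218125

PD=0.2181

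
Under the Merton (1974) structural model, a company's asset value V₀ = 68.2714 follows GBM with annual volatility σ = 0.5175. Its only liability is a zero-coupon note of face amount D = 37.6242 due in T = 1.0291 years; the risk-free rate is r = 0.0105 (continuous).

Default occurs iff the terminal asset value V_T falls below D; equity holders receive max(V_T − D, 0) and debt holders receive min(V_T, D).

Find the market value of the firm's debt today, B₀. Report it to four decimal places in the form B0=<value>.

B0=35.6315

d₁ = [ln(V₀/D) + (r + σ²/2)T] / (σ√T)
   = [ln(68.2714/37.6242) + (0.0105 + 0.5·0.5175²)·1.0291] / (0.5175·√1.0291)
   = [0.595843 + 0.148605] / 0.524976 = 1.418063
d₂ = d₁ − σ√T = 1.418063 − 0.524976 = 0.893088
N(d₁) = 0.921914,  N(d₂) = 0.814095,  e^(−rT) = 0.989253
E₀ = V₀·N(d₁) − D·e^(−rT)·N(d₂)
   = 68.2714·0.921914 − 37.6242·0.989253·0.814095 = 32.639870
B₀ = V₀ − E₀ = 68.2714 − 32.639870 = 35.631530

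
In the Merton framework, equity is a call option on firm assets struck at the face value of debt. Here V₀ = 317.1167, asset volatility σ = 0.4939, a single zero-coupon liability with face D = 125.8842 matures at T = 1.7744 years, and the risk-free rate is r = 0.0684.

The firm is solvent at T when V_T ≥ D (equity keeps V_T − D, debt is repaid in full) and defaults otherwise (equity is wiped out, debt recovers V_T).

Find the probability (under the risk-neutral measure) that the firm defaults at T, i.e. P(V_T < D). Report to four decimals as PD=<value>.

d₁ = [ln(V₀/D) + (r + σ²/2)T] / (σ√T)
   = [ln(317.1167/125.8842) + (0.0684 + 0.5·0.4939²)·1.7744] / (0.4939·√1.7744)
   = [0.923907 + 0.337790] / 0.657907 = 1.917743
d₂ = d₁ − σ√T = 1.917743 − 0.657907 = 1.259836
risk-neutral PD = N(−d₂) = N(-1.259836) = 0.103864

PD=0.1039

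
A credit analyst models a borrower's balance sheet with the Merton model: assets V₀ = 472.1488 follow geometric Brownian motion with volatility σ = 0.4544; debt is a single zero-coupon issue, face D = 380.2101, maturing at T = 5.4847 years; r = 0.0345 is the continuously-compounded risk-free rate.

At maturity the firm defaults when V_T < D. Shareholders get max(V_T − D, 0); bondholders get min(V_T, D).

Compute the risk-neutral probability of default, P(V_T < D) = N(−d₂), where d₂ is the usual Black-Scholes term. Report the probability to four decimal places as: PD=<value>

PD=0.5599

d₁ = [ln(V₀/D) + (r + σ²/2)T] / (σ√T)
   = [ln(472.1488/380.2101) + (0.0345 + 0.5·0.4544²)·5.4847] / (0.4544·√5.4847)
   = [0.216570 + 0.755461] / 1.064179 = 0.913409
d₂ = d₁ − σ√T = 0.913409 − 1.064179 = -0.150770
risk-neutral PD = N(−d₂) = N(0.150770) = 0.559921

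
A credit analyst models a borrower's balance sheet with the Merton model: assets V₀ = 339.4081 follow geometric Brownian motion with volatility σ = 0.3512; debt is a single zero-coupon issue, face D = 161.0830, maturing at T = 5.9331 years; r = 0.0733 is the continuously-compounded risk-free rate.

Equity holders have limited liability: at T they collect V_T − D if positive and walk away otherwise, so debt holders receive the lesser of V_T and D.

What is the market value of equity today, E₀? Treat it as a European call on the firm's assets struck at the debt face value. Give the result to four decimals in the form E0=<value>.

d₁ = [ln(V₀/D) + (r + σ²/2)T] / (σ√T)
   = [ln(339.4081/161.0830) + (0.0733 + 0.5·0.3512²)·5.9331] / (0.3512·√5.9331)
   = [0.745283 + 0.800795] / 0.855451 = 1.807324
d₂ = d₁ − σ√T = 1.807324 − 0.855451 = 0.951873
N(d₁) = 0.964644,  N(d₂) = 0.829419,  e^(−rT) = 0.647332
E₀ = V₀·N(d₁) − D·e^(−rT)·N(d₂)
   = 339.4081·0.964644 − 161.0830·0.647332·0.829419 = 240.921039

E0=240.9210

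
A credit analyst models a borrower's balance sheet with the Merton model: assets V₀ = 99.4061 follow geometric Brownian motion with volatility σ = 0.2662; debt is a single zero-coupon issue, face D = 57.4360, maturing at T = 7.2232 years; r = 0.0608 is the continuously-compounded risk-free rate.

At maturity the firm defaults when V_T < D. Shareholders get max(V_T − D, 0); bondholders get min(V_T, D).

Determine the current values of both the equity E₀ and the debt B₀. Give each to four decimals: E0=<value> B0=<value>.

d₁ = [ln(V₀/D) + (r + σ²/2)T] / (σ√T)
   = [ln(99.4061/57.4360) + (0.0608 + 0.5·0.2662²)·7.2232] / (0.2662·√7.2232)
   = [0.548542 + 0.695097] / 0.715439 = 1.738288
d₂ = d₁ − σ√T = 1.738288 − 0.715439 = 1.022848
N(d₁) = 0.958920,  N(d₂) = 0.846810,  e^(−rT) = 0.644571
E₀ = V₀·N(d₁) − D·e^(−rT)·N(d₂)
   = 99.4061·0.958920 − 57.4360·0.644571·0.846810 = 63.972247
B₀ = V₀ − E₀ = 99.4061 − 63.972247 = 35.433853

E0=63.9722 B0=35.4339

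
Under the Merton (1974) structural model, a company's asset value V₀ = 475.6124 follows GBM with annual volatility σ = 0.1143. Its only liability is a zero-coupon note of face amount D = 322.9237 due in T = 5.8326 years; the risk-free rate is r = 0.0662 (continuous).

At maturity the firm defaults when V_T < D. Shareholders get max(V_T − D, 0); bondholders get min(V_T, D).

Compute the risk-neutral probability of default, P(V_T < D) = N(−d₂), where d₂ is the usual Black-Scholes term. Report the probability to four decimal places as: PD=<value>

PD=0.0039

d₁ = [ln(V₀/D) + (r + σ²/2)T] / (σ√T)
   = [ln(475.6124/322.9237) + (0.0662 + 0.5·0.1143²)·5.8326] / (0.1143·√5.8326)
   = [0.387187 + 0.424218] / 0.276043 = 2.939412
d₂ = d₁ − σ√T = 2.939412 − 0.276043 = 2.663369
risk-neutral PD = N(−d₂) = N(-2.663369) = 0.003868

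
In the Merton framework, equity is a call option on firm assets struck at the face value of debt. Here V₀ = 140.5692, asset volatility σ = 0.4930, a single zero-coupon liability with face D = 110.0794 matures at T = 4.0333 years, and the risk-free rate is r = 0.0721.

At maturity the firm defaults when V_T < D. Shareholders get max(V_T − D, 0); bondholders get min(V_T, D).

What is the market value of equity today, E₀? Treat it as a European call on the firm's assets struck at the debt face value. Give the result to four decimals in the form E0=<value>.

d₁ = [ln(V₀/D) + (r + σ²/2)T] / (σ√T)
   = [ln(140.5692/110.0794) + (0.0721 + 0.5·0.4930²)·4.0333] / (0.4930·√4.0333)
   = [0.244498 + 0.780946] / 0.990096 = 1.035702
d₂ = d₁ − σ√T = 1.035702 − 0.990096 = 0.045606
N(d₁) = 0.849829,  N(d₂) = 0.518188,  e^(−rT) = 0.747665
E₀ = V₀·N(d₁) − D·e^(−rT)·N(d₂)
   = 140.5692·0.849829 − 110.0794·0.747665·0.518188 = 76.811695

E0=76.8117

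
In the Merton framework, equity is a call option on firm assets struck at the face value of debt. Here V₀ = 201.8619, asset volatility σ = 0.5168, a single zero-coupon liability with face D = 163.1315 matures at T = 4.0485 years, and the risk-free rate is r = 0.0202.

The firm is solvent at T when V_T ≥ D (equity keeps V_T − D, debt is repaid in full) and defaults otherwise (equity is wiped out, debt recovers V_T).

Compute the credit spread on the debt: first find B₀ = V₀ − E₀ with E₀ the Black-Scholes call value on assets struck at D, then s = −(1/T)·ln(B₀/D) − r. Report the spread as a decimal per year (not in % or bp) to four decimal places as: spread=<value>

spread=0.0918

d₁ = [ln(V₀/D) + (r + σ²/2)T] / (σ√T)
   = [ln(201.8619/163.1315) + (0.0202 + 0.5·0.5168²)·4.0485] / (0.5168·√4.0485)
   = [0.213027 + 0.622421] / 1.039847 = 0.803433
d₂ = d₁ − σ√T = 0.803433 − 1.039847 = -0.236414
N(d₁) = 0.789138,  N(d₂) = 0.406556,  e^(−rT) = 0.921475
E₀ = V₀·N(d₁) − D·e^(−rT)·N(d₂)
   = 201.8619·0.789138 − 163.1315·0.921475·0.406556 = 98.182762
B₀ = V₀ − E₀ = 201.8619 − 98.182762 = 103.679138
spread = −(1/T)·ln(B₀/D) − r = −(1/4.0485)·ln(103.679138/163.1315) − 0.0202 = 0.09175645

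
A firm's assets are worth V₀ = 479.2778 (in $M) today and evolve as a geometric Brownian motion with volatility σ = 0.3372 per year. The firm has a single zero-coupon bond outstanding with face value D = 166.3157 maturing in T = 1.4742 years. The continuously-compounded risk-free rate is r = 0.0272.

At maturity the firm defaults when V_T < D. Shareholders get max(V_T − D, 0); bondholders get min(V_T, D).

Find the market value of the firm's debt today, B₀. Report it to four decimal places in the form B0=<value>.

B0=159.6540

d₁ = [ln(V₀/D) + (r + σ²/2)T] / (σ√T)
   = [ln(479.2778/166.3157) + (0.0272 + 0.5·0.3372²)·1.4742] / (0.3372·√1.4742)
   = [1.058393 + 0.123909] / 0.409417 = 2.887770
d₂ = d₁ − σ√T = 2.887770 − 0.409417 = 2.478353
N(d₁) = 0.998060,  N(d₂) = 0.993400,  e^(−rT) = 0.960695
E₀ = V₀·N(d₁) − D·e^(−rT)·N(d₂)
   = 479.2778·0.998060 − 166.3157·0.960695·0.993400 = 319.623833
B₀ = V₀ − E₀ = 479.2778 − 319.623833 = 159.653967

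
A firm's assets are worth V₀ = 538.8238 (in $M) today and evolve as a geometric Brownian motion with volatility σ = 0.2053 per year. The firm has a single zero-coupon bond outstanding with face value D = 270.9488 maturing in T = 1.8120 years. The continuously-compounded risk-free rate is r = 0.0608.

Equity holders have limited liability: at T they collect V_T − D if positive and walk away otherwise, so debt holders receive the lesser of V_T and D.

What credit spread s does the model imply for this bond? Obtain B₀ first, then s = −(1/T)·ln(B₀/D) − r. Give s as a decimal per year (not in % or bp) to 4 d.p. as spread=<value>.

spread=0.0001

d₁ = [ln(V₀/D) + (r + σ²/2)T] / (σ√T)
   = [ln(538.8238/270.9488) + (0.0608 + 0.5·0.2053²)·1.8120] / (0.2053·√1.8120)
   = [0.687459 + 0.148356] / 0.276355 = 3.024418
d₂ = d₁ − σ√T = 3.024418 − 0.276355 = 2.748063
N(d₁) = 0.998754,  N(d₂) = 0.997003,  e^(−rT) = 0.895682
E₀ = V₀·N(d₁) − D·e^(−rT)·N(d₂)
   = 538.8238·0.998754 − 270.9488·0.895682·0.997003 = 296.196069
B₀ = V₀ − E₀ = 538.8238 − 296.196069 = 242.627731
spread = −(1/T)·ln(B₀/D) − r = −(1/1.8120)·ln(242.627731/270.9488) − 0.0608 = 0.00012802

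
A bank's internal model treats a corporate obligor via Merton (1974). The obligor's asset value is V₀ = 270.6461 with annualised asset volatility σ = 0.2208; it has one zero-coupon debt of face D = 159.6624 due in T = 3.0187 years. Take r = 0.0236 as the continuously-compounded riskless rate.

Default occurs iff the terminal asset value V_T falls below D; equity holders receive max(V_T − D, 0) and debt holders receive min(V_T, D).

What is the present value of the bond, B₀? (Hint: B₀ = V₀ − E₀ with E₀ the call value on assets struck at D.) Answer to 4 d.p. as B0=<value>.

B0=146.7518

d₁ = [ln(V₀/D) + (r + σ²/2)T] / (σ√T)
   = [ln(270.6461/159.6624) + (0.0236 + 0.5·0.2208²)·3.0187] / (0.2208·√3.0187)
   = [0.527750 + 0.144826] / 0.383627 = 1.753205
d₂ = d₁ − σ√T = 1.753205 − 0.383627 = 1.369578
N(d₁) = 0.960217,  N(d₂) = 0.914591,  e^(−rT) = 0.931237
E₀ = V₀·N(d₁) − D·e^(−rT)·N(d₂)
   = 270.6461·0.960217 − 159.6624·0.931237·0.914591 = 123.894279
B₀ = V₀ − E₀ = 270.6461 − 123.894279 = 146.751821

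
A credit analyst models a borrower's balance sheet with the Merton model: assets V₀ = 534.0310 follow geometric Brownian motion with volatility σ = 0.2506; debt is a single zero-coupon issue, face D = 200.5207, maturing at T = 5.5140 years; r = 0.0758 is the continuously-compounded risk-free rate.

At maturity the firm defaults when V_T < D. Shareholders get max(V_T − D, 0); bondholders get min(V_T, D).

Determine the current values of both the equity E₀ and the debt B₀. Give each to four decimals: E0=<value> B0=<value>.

d₁ = [ln(V₀/D) + (r + σ²/2)T] / (σ√T)
   = [ln(534.0310/200.5207) + (0.0758 + 0.5·0.2506²)·5.5140] / (0.2506·√5.5140)
   = [0.979536 + 0.591102] / 0.588457 = 2.669081
d₂ = d₁ − σ√T = 2.669081 − 0.588457 = 2.080624
N(d₁) = 0.996197,  N(d₂) = 0.981266,  e^(−rT) = 0.658388
E₀ = V₀·N(d₁) − D·e^(−rT)·N(d₂)
   = 534.0310·0.996197 − 200.5207·0.658388·0.981266 = 402.453016
B₀ = V₀ − E₀ = 534.0310 − 402.453016 = 131.577984

E0=402.4530 B0=131.5780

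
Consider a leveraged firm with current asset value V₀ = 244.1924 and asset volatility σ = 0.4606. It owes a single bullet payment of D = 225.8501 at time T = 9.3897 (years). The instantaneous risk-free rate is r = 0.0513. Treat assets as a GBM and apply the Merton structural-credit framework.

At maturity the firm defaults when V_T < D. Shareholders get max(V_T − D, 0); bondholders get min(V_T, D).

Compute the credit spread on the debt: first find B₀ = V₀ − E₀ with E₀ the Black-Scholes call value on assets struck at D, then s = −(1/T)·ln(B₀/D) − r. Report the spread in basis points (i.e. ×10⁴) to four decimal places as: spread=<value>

spread=517.3820

d₁ = [ln(V₀/D) + (r + σ²/2)T] / (σ√T)
   = [ln(244.1924/225.8501) + (0.0513 + 0.5·0.4606²)·9.3897] / (0.4606·√9.3897)
   = [0.078085 + 1.477715] / 1.411399 = 1.102311
d₂ = d₁ − σ√T = 1.102311 − 1.411399 = -0.309088
N(d₁) = 0.864837,  N(d₂) = 0.378627,  e^(−rT) = 0.617738
E₀ = V₀·N(d₁) − D·e^(−rT)·N(d₂)
   = 244.1924·0.864837 − 225.8501·0.617738·0.378627 = 158.361963
B₀ = V₀ − E₀ = 244.1924 − 158.361963 = 85.830437
spread = −(1/T)·ln(B₀/D) − r = −(1/9.3897)·ln(85.830437/225.8501) − 0.0513 = 0.05173820
in basis points: 0.05173820 × 10⁴ = 517.3820 bp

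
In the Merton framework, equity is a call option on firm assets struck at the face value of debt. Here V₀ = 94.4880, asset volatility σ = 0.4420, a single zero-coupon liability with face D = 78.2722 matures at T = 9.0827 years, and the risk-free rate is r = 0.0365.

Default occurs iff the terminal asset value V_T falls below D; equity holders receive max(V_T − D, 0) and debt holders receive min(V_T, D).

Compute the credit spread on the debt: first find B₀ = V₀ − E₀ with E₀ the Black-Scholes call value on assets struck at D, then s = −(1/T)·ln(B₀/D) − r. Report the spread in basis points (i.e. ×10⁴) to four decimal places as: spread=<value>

spread=498.4302

d₁ = [ln(V₀/D) + (r + σ²/2)T] / (σ√T)
   = [ln(94.4880/78.2722) + (0.0365 + 0.5·0.4420²)·9.0827] / (0.4420·√9.0827)
   = [0.188280 + 1.218735] / 1.332078 = 1.056256
d₂ = d₁ − σ√T = 1.056256 − 1.332078 = -0.275823
N(d₁) = 0.854574,  N(d₂) = 0.391342,  e^(−rT) = 0.717833
E₀ = V₀·N(d₁) − D·e^(−rT)·N(d₂)
   = 94.4880·0.854574 − 78.2722·0.717833·0.391342 = 58.758926
B₀ = V₀ − E₀ = 94.4880 − 58.758926 = 35.729074
spread = −(1/T)·ln(B₀/D) − r = −(1/9.0827)·ln(35.729074/78.2722) − 0.0365 = 0.04984302
in basis points: 0.04984302 × 10⁴ = 498.4302 bp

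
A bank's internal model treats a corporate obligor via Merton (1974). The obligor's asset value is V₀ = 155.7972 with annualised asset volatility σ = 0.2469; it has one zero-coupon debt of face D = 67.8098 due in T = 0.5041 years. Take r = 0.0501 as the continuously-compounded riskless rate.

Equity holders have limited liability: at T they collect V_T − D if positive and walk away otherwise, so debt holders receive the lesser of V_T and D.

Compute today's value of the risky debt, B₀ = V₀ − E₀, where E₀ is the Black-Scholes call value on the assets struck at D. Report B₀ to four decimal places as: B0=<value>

d₁ = [ln(V₀/D) + (r + σ²/2)T] / (σ√T)
   = [ln(155.7972/67.8098) + (0.0501 + 0.5·0.2469²)·0.5041] / (0.2469·√0.5041)
   = [0.831848 + 0.040620] / 0.175299 = 4.977032
d₂ = d₁ − σ√T = 4.977032 − 0.175299 = 4.801733
N(d₁) = 1.000000,  N(d₂) = 0.999999,  e^(−rT) = 0.975061
E₀ = V₀·N(d₁) − D·e^(−rT)·N(d₂)
   = 155.7972·1.000000 − 67.8098·0.975061·0.999999 = 89.678521
B₀ = V₀ − E₀ = 155.7972 − 89.678521 = 66.118679

B0=66.1187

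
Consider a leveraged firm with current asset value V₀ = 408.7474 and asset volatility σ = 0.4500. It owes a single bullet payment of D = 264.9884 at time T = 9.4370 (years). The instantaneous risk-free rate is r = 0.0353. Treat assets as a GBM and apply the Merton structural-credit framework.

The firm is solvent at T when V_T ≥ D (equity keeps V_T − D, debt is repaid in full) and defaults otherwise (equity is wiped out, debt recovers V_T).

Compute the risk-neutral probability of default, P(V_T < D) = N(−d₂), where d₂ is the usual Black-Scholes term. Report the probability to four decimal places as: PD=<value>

PD=0.5544

d₁ = [ln(V₀/D) + (r + σ²/2)T] / (σ√T)
   = [ln(408.7474/264.9884) + (0.0353 + 0.5·0.4500²)·9.4370] / (0.4500·√9.4370)
   = [0.433411 + 1.288622] / 1.382387 = 1.245696
d₂ = d₁ − σ√T = 1.245696 − 1.382387 = -0.136690
risk-neutral PD = N(−d₂) = N(0.136690) = 0.554362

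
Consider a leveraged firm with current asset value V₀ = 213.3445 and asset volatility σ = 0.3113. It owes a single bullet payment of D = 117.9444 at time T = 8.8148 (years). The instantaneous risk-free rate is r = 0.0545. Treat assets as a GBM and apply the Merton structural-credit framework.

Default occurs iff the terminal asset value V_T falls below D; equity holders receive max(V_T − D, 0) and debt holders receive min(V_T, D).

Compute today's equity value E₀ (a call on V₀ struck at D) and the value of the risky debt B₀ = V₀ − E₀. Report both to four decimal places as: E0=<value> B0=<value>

d₁ = [ln(V₀/D) + (r + σ²/2)T] / (σ√T)
   = [ln(213.3445/117.9444) + (0.0545 + 0.5·0.3113²)·8.8148] / (0.3113·√8.8148)
   = [0.592695 + 0.907518] / 0.924241 = 1.623183
d₂ = d₁ − σ√T = 1.623183 − 0.924241 = 0.698941
N(d₁) = 0.947725,  N(d₂) = 0.757706,  e^(−rT) = 0.618532
E₀ = V₀·N(d₁) − D·e^(−rT)·N(d₂)
   = 213.3445·0.947725 − 117.9444·0.618532·0.757706 = 146.915455
B₀ = V₀ − E₀ = 213.3445 − 146.915455 = 66.429045

E0=146.9155 B0=66.4290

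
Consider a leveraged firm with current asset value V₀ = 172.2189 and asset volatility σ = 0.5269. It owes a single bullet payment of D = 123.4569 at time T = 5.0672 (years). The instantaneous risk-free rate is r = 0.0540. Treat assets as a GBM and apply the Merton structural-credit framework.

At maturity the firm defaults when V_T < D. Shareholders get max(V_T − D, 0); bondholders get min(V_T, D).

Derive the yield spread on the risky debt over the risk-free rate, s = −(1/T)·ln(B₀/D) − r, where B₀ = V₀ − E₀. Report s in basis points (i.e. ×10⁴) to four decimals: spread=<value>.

spread=663.3971

d₁ = [ln(V₀/D) + (r + σ²/2)T] / (σ√T)
   = [ln(172.2189/123.4569) + (0.0540 + 0.5·0.5269²)·5.0672] / (0.5269·√5.0672)
   = [0.332874 + 0.977016] / 1.186075 = 1.104391
d₂ = d₁ − σ√T = 1.104391 − 1.186075 = -0.081685
N(d₁) = 0.865288,  N(d₂) = 0.467449,  e^(−rT) = 0.760614
E₀ = V₀·N(d₁) − D·e^(−rT)·N(d₂)
   = 172.2189·0.865288 − 123.4569·0.760614·0.467449 = 105.124086
B₀ = V₀ − E₀ = 172.2189 − 105.124086 = 67.094814
spread = −(1/T)·ln(B₀/D) − r = −(1/5.0672)·ln(67.094814/123.4569) − 0.0540 = 0.06633971
in basis points: 0.06633971 × 10⁴ = 663.3971 bp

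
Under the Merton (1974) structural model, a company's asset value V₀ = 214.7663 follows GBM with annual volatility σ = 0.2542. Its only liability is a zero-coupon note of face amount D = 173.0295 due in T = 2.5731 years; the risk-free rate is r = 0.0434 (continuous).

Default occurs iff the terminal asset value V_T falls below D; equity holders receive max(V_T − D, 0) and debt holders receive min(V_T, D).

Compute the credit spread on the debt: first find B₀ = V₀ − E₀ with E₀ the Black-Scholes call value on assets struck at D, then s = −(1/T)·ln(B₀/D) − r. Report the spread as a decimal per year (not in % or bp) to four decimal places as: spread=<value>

spread=0.0227

d₁ = [ln(V₀/D) + (r + σ²/2)T] / (σ√T)
   = [ln(214.7663/173.0295) + (0.0434 + 0.5·0.2542²)·2.5731] / (0.2542·√2.5731)
   = [0.216088 + 0.194806] / 0.407759 = 1.007689
d₂ = d₁ − σ√T = 1.007689 − 0.407759 = 0.599930
N(d₁) = 0.843198,  N(d₂) = 0.725724,  e^(−rT) = 0.894337
E₀ = V₀·N(d₁) − D·e^(−rT)·N(d₂)
   = 214.7663·0.843198 − 173.0295·0.894337·0.725724 = 68.787231
B₀ = V₀ − E₀ = 214.7663 − 68.787231 = 145.979069
spread = −(1/T)·ln(B₀/D) − r = −(1/2.5731)·ln(145.979069/173.0295) − 0.0434 = 0.02266772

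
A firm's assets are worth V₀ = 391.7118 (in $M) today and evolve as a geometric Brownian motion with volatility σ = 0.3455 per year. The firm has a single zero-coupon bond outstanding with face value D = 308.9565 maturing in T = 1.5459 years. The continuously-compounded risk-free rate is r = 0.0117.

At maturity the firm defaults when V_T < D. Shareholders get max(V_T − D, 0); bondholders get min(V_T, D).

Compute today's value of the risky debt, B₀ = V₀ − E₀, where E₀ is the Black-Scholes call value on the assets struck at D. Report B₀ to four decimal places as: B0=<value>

B0=278.5275

d₁ = [ln(V₀/D) + (r + σ²/2)T] / (σ√T)
   = [ln(391.7118/308.9565) + (0.0117 + 0.5·0.3455²)·1.5459] / (0.3455·√1.5459)
   = [0.237326 + 0.110354] / 0.429575 = 0.809359
d₂ = d₁ − σ√T = 0.809359 − 0.429575 = 0.379784
N(d₁) = 0.790846,  N(d₂) = 0.647947,  e^(−rT) = 0.982076
E₀ = V₀·N(d₁) − D·e^(−rT)·N(d₂)
   = 391.7118·0.790846 − 308.9565·0.982076·0.647947 = 113.184324
B₀ = V₀ − E₀ = 391.7118 − 113.184324 = 278.527476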